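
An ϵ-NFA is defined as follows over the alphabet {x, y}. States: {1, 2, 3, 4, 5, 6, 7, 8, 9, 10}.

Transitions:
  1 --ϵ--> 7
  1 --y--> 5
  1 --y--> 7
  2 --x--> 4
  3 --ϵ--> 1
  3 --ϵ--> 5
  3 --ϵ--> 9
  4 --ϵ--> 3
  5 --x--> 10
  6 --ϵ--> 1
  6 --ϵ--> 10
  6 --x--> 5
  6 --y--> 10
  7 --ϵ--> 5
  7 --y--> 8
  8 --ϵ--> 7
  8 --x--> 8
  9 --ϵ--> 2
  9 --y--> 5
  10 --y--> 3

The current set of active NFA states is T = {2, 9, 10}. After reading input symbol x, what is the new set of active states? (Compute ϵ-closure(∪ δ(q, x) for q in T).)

{1, 2, 3, 4, 5, 7, 9}

2 on x → {4}.
No x-transition from 9, 10.
Union after reading x: {4}.
Now take the ϵ-closure:
From 4 via ϵ: add 3.
From 3 via ϵ: add 1, 5, 9.
From 1 via ϵ: add 7.
From 9 via ϵ: add 2.
No new states can be added; the closed set is {1, 2, 3, 4, 5, 7, 9}.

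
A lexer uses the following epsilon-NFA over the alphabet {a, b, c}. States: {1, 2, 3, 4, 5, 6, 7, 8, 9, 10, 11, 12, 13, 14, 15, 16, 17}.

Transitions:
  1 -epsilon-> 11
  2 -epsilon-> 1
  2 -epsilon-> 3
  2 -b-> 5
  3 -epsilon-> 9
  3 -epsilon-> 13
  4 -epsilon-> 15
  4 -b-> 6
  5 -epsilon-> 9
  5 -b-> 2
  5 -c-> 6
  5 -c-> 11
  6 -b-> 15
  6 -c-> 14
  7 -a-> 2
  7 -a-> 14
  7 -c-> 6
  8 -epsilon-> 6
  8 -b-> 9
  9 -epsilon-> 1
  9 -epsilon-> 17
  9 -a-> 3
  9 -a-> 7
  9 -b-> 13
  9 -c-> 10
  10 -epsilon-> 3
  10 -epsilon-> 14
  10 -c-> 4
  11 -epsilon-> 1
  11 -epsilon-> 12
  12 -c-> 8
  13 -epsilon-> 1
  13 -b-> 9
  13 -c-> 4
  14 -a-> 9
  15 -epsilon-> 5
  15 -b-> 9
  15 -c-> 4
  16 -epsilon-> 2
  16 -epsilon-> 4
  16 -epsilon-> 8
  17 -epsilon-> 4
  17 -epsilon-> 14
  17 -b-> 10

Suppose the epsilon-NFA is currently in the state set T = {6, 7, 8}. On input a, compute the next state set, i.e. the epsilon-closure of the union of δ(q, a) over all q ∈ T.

7 on a → {2, 14}.
No a-transition from 6, 8.
Union after reading a: {2, 14}.
Now take the epsilon-closure:
From 2 via epsilon: add 1, 3.
From 1 via epsilon: add 11.
From 3 via epsilon: add 9, 13.
From 9 via epsilon: add 17.
From 11 via epsilon: add 12.
From 17 via epsilon: add 4.
From 4 via epsilon: add 15.
From 15 via epsilon: add 5.
No new states can be added; the closed set is {1, 2, 3, 4, 5, 9, 11, 12, 13, 14, 15, 17}.

{1, 2, 3, 4, 5, 9, 11, 12, 13, 14, 15, 17}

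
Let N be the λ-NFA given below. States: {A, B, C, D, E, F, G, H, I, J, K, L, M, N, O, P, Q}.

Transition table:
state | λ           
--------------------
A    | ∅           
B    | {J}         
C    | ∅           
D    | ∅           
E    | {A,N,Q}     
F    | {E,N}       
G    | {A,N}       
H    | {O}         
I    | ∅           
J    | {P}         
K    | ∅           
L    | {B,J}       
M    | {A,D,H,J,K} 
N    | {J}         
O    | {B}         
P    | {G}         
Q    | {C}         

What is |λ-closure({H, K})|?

9

Start with {H, K}.
From H via λ: add O.
From O via λ: add B.
From B via λ: add J.
From J via λ: add P.
From P via λ: add G.
From G via λ: add A, N.
λ-closure = {A, B, G, H, J, K, N, O, P}, which has 9 states.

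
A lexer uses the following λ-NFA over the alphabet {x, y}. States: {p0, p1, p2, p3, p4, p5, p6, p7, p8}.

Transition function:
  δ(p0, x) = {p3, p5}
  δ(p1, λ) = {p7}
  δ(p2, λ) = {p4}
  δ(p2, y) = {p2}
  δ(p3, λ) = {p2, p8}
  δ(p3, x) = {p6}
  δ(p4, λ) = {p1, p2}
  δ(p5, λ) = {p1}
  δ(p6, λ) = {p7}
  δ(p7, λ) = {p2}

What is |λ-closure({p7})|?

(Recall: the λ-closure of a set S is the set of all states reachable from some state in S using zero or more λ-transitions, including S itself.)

4

Start with {p7}.
From p7 via λ: add p2.
From p2 via λ: add p4.
From p4 via λ: add p1.
λ-closure = {p1, p2, p4, p7}, which has 4 states.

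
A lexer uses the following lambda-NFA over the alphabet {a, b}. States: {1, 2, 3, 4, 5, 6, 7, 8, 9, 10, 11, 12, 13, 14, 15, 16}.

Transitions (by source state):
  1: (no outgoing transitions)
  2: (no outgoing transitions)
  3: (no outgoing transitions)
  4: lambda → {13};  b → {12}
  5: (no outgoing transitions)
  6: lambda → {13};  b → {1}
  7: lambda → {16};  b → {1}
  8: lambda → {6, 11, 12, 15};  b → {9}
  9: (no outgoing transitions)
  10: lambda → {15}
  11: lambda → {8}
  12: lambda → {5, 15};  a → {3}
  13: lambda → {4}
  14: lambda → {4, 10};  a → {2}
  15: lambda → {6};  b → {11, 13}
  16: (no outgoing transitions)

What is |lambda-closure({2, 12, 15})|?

Start with {2, 12, 15}.
From 12 via lambda: add 5.
From 15 via lambda: add 6.
From 6 via lambda: add 13.
From 13 via lambda: add 4.
lambda-closure = {2, 4, 5, 6, 12, 13, 15}, which has 7 states.

7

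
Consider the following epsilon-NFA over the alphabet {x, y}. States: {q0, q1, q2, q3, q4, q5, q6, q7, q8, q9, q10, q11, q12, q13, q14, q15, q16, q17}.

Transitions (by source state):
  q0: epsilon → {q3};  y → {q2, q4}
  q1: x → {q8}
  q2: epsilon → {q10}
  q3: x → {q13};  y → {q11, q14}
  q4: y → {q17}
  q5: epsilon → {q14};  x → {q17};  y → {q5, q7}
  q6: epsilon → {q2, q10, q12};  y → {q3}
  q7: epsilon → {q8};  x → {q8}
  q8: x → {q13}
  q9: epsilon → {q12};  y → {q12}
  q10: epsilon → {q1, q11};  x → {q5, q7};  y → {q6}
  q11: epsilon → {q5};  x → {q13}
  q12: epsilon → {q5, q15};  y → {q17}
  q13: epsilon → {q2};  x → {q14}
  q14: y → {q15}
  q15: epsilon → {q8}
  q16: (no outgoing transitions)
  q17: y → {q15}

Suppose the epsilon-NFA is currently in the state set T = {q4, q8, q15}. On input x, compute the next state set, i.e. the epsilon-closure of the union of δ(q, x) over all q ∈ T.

{q1, q2, q5, q10, q11, q13, q14}

q8 on x → {q13}.
No x-transition from q4, q15.
Union after reading x: {q13}.
Now take the epsilon-closure:
From q13 via epsilon: add q2.
From q2 via epsilon: add q10.
From q10 via epsilon: add q1, q11.
From q11 via epsilon: add q5.
From q5 via epsilon: add q14.
No new states can be added; the closed set is {q1, q2, q5, q10, q11, q13, q14}.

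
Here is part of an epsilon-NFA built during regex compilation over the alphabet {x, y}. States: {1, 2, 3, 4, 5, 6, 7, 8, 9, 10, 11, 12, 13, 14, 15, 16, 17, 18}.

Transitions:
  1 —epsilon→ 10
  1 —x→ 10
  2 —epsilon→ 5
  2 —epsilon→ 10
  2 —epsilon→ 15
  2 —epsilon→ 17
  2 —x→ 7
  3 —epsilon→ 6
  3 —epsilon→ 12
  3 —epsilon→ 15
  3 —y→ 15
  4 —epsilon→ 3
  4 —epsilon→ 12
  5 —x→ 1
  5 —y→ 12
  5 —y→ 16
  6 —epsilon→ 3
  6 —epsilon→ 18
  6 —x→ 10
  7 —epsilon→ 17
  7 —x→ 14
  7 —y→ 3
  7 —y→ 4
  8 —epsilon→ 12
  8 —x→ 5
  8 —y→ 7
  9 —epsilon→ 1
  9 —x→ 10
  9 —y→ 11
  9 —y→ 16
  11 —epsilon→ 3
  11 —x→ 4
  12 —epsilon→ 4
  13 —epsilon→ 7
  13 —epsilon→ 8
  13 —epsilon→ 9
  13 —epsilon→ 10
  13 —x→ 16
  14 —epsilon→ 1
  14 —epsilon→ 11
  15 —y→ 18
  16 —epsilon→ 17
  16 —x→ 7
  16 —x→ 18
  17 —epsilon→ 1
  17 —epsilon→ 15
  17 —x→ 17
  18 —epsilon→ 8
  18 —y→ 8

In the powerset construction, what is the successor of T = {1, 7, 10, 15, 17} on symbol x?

{1, 3, 4, 6, 8, 10, 11, 12, 14, 15, 17, 18}

1 on x → {10}.
7 on x → {14}.
17 on x → {17}.
No x-transition from 10, 15.
Union after reading x: {10, 14, 17}.
Now take the epsilon-closure:
From 14 via epsilon: add 1, 11.
From 17 via epsilon: add 15.
From 11 via epsilon: add 3.
From 3 via epsilon: add 6, 12.
From 6 via epsilon: add 18.
From 12 via epsilon: add 4.
From 18 via epsilon: add 8.
No new states can be added; the closed set is {1, 3, 4, 6, 8, 10, 11, 12, 14, 15, 17, 18}.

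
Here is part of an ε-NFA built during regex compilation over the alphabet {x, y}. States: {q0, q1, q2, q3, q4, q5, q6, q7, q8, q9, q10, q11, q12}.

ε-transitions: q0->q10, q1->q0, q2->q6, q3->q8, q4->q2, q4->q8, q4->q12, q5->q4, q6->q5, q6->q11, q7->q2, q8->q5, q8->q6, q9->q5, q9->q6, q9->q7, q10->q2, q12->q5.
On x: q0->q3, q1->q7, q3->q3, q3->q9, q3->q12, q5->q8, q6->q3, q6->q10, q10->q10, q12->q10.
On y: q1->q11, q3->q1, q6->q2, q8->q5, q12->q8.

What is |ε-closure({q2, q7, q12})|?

Start with {q2, q7, q12}.
From q2 via ε: add q6.
From q12 via ε: add q5.
From q5 via ε: add q4.
From q6 via ε: add q11.
From q4 via ε: add q8.
ε-closure = {q2, q4, q5, q6, q7, q8, q11, q12}, which has 8 states.

8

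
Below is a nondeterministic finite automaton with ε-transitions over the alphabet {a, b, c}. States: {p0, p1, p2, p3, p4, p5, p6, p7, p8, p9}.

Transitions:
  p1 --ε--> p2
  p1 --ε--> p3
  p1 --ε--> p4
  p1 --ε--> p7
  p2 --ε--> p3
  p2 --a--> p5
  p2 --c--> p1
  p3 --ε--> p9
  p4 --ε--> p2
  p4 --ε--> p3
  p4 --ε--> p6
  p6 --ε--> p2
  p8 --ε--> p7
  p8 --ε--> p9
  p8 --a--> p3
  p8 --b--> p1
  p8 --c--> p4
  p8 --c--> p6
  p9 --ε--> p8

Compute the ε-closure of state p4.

{p2, p3, p4, p6, p7, p8, p9}

Start with {p4}.
From p4 via ε: add p2, p3, p6.
From p3 via ε: add p9.
From p9 via ε: add p8.
From p8 via ε: add p7.
No new states can be added; the closed set is {p2, p3, p4, p6, p7, p8, p9}.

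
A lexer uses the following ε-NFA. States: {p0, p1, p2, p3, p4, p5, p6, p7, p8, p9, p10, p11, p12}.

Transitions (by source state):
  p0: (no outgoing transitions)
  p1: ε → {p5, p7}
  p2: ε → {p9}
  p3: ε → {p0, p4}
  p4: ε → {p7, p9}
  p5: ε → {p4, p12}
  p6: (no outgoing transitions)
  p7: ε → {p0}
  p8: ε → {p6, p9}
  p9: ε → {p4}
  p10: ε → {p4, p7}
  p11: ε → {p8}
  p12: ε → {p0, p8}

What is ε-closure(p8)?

{p0, p4, p6, p7, p8, p9}

Start with {p8}.
From p8 via ε: add p6, p9.
From p9 via ε: add p4.
From p4 via ε: add p7.
From p7 via ε: add p0.
No new states can be added; the closed set is {p0, p4, p6, p7, p8, p9}.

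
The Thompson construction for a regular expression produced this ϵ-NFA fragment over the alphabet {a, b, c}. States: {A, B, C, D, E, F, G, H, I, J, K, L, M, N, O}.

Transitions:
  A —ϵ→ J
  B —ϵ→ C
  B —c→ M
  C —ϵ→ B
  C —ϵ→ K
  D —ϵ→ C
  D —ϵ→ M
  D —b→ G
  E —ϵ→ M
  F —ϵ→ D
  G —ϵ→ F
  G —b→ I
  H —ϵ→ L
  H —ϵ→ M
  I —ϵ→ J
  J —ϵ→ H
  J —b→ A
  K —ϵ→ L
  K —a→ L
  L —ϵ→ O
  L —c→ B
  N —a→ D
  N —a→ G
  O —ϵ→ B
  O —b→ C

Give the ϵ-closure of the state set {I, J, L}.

Start with {I, J, L}.
From J via ϵ: add H.
From L via ϵ: add O.
From H via ϵ: add M.
From O via ϵ: add B.
From B via ϵ: add C.
From C via ϵ: add K.
No new states can be added; the closed set is {B, C, H, I, J, K, L, M, O}.

{B, C, H, I, J, K, L, M, O}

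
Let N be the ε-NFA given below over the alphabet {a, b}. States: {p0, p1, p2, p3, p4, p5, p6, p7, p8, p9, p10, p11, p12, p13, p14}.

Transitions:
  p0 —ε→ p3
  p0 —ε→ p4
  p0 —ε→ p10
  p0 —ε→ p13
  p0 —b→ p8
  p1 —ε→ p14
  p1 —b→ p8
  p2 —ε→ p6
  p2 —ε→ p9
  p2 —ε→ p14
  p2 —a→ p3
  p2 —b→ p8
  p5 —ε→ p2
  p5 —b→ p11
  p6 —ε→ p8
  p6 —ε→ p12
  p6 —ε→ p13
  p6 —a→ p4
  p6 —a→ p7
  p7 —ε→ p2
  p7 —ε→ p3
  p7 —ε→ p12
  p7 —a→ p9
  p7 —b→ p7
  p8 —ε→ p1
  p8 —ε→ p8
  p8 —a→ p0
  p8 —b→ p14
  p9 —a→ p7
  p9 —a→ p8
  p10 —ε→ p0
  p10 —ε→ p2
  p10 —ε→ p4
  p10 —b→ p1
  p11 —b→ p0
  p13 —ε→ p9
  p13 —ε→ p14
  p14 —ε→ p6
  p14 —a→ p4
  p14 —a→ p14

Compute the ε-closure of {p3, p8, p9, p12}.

{p1, p3, p6, p8, p9, p12, p13, p14}

Start with {p3, p8, p9, p12}.
From p8 via ε: add p1.
From p1 via ε: add p14.
From p14 via ε: add p6.
From p6 via ε: add p13.
No new states can be added; the closed set is {p1, p3, p6, p8, p9, p12, p13, p14}.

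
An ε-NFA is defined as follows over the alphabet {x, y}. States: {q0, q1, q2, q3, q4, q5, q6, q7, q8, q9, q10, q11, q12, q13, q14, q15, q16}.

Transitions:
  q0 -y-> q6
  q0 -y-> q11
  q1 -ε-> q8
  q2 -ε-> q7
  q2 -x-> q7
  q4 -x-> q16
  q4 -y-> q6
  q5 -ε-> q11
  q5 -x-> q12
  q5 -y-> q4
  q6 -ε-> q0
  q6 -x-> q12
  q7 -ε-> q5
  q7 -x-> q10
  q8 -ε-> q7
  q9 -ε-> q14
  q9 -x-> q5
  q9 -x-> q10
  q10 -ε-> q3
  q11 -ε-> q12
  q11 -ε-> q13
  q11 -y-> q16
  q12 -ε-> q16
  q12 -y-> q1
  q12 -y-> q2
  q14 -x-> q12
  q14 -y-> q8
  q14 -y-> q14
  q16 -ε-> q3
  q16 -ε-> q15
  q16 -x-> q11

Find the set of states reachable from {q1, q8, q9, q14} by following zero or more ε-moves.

Start with {q1, q8, q9, q14}.
From q8 via ε: add q7.
From q7 via ε: add q5.
From q5 via ε: add q11.
From q11 via ε: add q12, q13.
From q12 via ε: add q16.
From q16 via ε: add q3, q15.
No new states can be added; the closed set is {q1, q3, q5, q7, q8, q9, q11, q12, q13, q14, q15, q16}.

{q1, q3, q5, q7, q8, q9, q11, q12, q13, q14, q15, q16}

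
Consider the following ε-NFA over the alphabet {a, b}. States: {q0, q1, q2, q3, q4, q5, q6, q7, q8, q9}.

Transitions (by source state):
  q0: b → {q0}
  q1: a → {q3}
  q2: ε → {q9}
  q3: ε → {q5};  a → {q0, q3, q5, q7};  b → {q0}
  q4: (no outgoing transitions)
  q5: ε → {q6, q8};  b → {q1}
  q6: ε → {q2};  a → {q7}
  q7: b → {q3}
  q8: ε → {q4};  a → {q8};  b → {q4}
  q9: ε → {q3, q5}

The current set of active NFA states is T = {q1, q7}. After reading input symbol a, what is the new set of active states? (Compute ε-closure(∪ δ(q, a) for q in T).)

{q2, q3, q4, q5, q6, q8, q9}

q1 on a → {q3}.
No a-transition from q7.
Union after reading a: {q3}.
Now take the ε-closure:
From q3 via ε: add q5.
From q5 via ε: add q6, q8.
From q6 via ε: add q2.
From q8 via ε: add q4.
From q2 via ε: add q9.
No new states can be added; the closed set is {q2, q3, q4, q5, q6, q8, q9}.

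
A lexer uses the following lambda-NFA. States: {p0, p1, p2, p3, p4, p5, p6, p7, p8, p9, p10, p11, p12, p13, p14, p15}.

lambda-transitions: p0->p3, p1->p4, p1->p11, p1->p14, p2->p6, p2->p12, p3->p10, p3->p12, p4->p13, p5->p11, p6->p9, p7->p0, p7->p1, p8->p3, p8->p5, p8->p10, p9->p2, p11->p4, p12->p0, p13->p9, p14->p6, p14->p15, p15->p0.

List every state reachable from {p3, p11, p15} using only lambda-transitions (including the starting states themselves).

Start with {p3, p11, p15}.
From p3 via lambda: add p10, p12.
From p11 via lambda: add p4.
From p15 via lambda: add p0.
From p4 via lambda: add p13.
From p13 via lambda: add p9.
From p9 via lambda: add p2.
From p2 via lambda: add p6.
No new states can be added; the closed set is {p0, p2, p3, p4, p6, p9, p10, p11, p12, p13, p15}.

{p0, p2, p3, p4, p6, p9, p10, p11, p12, p13, p15}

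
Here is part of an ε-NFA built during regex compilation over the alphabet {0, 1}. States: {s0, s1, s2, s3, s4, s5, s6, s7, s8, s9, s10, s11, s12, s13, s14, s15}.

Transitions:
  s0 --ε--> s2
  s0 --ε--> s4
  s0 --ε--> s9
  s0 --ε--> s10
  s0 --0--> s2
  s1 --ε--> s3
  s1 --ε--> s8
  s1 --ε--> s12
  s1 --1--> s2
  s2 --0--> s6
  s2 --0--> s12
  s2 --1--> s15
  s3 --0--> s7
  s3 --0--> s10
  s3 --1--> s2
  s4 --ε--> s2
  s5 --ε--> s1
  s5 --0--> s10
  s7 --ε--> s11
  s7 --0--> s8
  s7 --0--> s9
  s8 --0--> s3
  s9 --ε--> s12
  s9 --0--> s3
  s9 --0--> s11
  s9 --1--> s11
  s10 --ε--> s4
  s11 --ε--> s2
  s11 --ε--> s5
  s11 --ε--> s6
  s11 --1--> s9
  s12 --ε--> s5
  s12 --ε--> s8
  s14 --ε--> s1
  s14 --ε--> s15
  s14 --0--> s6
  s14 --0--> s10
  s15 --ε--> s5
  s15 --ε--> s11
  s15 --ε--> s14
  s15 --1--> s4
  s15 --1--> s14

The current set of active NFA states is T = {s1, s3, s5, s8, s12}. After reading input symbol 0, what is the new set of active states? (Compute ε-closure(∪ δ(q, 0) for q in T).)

{s1, s2, s3, s4, s5, s6, s7, s8, s10, s11, s12}

s3 on 0 → {s7, s10}.
s5 on 0 → {s10}.
s8 on 0 → {s3}.
No 0-transition from s1, s12.
Union after reading 0: {s3, s7, s10}.
Now take the ε-closure:
From s7 via ε: add s11.
From s10 via ε: add s4.
From s4 via ε: add s2.
From s11 via ε: add s5, s6.
From s5 via ε: add s1.
From s1 via ε: add s8, s12.
No new states can be added; the closed set is {s1, s2, s3, s4, s5, s6, s7, s8, s10, s11, s12}.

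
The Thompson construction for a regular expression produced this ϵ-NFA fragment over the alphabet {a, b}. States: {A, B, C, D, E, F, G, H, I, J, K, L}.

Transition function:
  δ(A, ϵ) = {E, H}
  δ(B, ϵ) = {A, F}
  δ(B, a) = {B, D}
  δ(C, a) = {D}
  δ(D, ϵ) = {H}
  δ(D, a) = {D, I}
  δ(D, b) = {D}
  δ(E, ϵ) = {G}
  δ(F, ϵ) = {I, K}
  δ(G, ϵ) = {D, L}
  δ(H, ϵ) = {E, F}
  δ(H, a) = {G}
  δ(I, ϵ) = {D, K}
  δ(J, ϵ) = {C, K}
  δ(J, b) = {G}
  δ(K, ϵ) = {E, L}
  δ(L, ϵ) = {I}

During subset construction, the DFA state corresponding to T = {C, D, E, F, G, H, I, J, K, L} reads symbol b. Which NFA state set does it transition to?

D on b → {D}.
J on b → {G}.
No b-transition from C, E, F, G, H, I, K, L.
Union after reading b: {D, G}.
Now take the ϵ-closure:
From D via ϵ: add H.
From G via ϵ: add L.
From H via ϵ: add E, F.
From L via ϵ: add I.
From F via ϵ: add K.
No new states can be added; the closed set is {D, E, F, G, H, I, K, L}.

{D, E, F, G, H, I, K, L}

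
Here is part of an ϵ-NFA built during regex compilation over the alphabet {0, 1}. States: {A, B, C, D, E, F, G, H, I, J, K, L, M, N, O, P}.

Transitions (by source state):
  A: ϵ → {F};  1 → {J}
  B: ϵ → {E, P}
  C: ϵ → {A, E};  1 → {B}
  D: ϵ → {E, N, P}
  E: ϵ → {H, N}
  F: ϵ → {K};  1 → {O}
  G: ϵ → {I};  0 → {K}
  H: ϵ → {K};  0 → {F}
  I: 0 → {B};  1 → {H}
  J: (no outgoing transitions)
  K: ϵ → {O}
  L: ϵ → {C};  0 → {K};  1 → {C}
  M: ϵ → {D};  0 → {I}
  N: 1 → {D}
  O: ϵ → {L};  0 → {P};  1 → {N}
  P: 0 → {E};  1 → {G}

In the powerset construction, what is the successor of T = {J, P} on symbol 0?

{A, C, E, F, H, K, L, N, O}

P on 0 → {E}.
No 0-transition from J.
Union after reading 0: {E}.
Now take the ϵ-closure:
From E via ϵ: add H, N.
From H via ϵ: add K.
From K via ϵ: add O.
From O via ϵ: add L.
From L via ϵ: add C.
From C via ϵ: add A.
From A via ϵ: add F.
No new states can be added; the closed set is {A, C, E, F, H, K, L, N, O}.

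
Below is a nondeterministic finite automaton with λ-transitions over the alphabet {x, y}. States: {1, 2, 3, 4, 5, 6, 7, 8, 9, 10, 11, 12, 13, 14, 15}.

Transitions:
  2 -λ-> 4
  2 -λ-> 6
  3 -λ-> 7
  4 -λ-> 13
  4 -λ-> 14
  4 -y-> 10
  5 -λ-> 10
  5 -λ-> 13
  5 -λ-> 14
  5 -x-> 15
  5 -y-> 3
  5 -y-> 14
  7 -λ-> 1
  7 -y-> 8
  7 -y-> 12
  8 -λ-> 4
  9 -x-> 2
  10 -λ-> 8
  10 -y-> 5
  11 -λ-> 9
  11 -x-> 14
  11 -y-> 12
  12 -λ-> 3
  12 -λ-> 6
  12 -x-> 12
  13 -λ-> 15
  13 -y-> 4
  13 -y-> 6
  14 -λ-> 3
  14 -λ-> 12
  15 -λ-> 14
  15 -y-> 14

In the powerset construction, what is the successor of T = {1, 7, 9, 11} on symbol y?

7 on y → {8, 12}.
11 on y → {12}.
No y-transition from 1, 9.
Union after reading y: {8, 12}.
Now take the λ-closure:
From 8 via λ: add 4.
From 12 via λ: add 3, 6.
From 3 via λ: add 7.
From 4 via λ: add 13, 14.
From 7 via λ: add 1.
From 13 via λ: add 15.
No new states can be added; the closed set is {1, 3, 4, 6, 7, 8, 12, 13, 14, 15}.

{1, 3, 4, 6, 7, 8, 12, 13, 14, 15}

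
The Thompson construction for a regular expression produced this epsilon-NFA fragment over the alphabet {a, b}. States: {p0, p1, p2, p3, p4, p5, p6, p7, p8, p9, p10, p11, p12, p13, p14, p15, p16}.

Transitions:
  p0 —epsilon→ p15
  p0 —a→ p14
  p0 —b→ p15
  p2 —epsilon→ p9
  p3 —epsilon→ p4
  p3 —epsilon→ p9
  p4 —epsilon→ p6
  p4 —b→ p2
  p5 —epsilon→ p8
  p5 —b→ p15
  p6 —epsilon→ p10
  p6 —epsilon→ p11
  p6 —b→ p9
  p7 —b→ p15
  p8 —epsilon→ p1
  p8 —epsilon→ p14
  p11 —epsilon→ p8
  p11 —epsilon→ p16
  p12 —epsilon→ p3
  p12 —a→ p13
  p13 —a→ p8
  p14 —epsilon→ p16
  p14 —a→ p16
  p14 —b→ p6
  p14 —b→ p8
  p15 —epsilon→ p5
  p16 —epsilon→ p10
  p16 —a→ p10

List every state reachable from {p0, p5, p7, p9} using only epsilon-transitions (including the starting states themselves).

Start with {p0, p5, p7, p9}.
From p0 via epsilon: add p15.
From p5 via epsilon: add p8.
From p8 via epsilon: add p1, p14.
From p14 via epsilon: add p16.
From p16 via epsilon: add p10.
No new states can be added; the closed set is {p0, p1, p5, p7, p8, p9, p10, p14, p15, p16}.

{p0, p1, p5, p7, p8, p9, p10, p14, p15, p16}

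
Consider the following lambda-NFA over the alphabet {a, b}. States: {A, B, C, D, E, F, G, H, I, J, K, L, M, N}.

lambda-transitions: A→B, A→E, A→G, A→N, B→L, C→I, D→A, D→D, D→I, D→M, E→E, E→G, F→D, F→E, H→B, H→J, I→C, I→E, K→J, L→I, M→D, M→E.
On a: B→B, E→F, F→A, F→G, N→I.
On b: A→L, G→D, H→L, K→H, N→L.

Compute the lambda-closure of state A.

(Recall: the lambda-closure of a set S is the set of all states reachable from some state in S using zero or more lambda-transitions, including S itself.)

Start with {A}.
From A via lambda: add B, E, G, N.
From B via lambda: add L.
From L via lambda: add I.
From I via lambda: add C.
No new states can be added; the closed set is {A, B, C, E, G, I, L, N}.

{A, B, C, E, G, I, L, N}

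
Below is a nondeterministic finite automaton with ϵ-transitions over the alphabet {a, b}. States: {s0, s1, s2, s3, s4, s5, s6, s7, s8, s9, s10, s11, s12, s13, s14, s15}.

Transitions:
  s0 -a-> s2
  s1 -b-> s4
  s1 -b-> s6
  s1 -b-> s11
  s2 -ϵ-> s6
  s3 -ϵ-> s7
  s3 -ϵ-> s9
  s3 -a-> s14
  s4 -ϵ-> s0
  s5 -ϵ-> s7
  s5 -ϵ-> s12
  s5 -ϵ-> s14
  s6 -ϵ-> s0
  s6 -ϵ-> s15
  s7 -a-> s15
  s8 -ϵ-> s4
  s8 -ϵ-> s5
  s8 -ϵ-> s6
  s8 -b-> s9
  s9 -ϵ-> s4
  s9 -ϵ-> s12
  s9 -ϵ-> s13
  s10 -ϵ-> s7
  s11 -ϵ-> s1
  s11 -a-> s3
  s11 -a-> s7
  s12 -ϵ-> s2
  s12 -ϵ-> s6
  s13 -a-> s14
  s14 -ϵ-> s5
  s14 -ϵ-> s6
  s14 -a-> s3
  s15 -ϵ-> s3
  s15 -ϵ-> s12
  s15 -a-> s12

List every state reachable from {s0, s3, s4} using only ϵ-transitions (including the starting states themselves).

Start with {s0, s3, s4}.
From s3 via ϵ: add s7, s9.
From s9 via ϵ: add s12, s13.
From s12 via ϵ: add s2, s6.
From s6 via ϵ: add s15.
No new states can be added; the closed set is {s0, s2, s3, s4, s6, s7, s9, s12, s13, s15}.

{s0, s2, s3, s4, s6, s7, s9, s12, s13, s15}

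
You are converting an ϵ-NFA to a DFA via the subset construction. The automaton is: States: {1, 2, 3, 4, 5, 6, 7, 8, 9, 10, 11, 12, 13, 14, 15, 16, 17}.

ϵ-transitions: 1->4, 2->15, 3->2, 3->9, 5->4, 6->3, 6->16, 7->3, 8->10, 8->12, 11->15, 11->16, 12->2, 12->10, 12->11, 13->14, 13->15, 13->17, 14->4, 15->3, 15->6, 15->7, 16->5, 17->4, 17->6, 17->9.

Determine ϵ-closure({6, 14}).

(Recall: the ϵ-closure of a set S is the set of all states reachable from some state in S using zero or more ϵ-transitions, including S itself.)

Start with {6, 14}.
From 6 via ϵ: add 3, 16.
From 14 via ϵ: add 4.
From 3 via ϵ: add 2, 9.
From 16 via ϵ: add 5.
From 2 via ϵ: add 15.
From 15 via ϵ: add 7.
No new states can be added; the closed set is {2, 3, 4, 5, 6, 7, 9, 14, 15, 16}.

{2, 3, 4, 5, 6, 7, 9, 14, 15, 16}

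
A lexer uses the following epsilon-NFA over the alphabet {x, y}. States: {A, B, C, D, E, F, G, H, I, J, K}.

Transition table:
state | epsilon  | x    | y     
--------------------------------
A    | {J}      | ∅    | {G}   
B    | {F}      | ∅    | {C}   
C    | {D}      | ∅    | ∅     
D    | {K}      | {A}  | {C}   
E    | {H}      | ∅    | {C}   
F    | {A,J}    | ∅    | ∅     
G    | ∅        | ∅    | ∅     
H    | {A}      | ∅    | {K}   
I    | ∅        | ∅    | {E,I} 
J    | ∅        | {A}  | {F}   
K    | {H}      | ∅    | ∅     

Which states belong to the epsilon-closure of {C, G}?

{A, C, D, G, H, J, K}

Start with {C, G}.
From C via epsilon: add D.
From D via epsilon: add K.
From K via epsilon: add H.
From H via epsilon: add A.
From A via epsilon: add J.
No new states can be added; the closed set is {A, C, D, G, H, J, K}.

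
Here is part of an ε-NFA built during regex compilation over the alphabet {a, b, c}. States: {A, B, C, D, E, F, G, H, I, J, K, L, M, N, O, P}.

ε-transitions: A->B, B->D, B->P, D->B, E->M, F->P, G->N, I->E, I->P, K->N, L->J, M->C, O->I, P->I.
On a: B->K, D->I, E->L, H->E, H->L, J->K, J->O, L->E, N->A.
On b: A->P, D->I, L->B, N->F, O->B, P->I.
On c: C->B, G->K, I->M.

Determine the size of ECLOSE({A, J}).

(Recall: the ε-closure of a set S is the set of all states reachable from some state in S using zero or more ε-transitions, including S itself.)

Start with {A, J}.
From A via ε: add B.
From B via ε: add D, P.
From P via ε: add I.
From I via ε: add E.
From E via ε: add M.
From M via ε: add C.
ε-closure = {A, B, C, D, E, I, J, M, P}, which has 9 states.

9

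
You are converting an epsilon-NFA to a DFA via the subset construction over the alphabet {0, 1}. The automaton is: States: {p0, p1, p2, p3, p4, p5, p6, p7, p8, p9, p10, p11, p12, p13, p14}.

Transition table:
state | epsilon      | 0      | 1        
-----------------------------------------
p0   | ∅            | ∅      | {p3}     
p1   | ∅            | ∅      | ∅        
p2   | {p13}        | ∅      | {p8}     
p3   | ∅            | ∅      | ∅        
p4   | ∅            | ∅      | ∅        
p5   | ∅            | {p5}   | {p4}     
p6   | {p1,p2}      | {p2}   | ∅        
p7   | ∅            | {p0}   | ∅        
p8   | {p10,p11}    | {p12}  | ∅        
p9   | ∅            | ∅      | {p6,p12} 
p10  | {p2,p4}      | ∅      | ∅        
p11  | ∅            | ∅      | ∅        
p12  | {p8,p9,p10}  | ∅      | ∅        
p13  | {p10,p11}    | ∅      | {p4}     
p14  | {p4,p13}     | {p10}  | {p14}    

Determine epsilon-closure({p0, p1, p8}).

Start with {p0, p1, p8}.
From p8 via epsilon: add p10, p11.
From p10 via epsilon: add p2, p4.
From p2 via epsilon: add p13.
No new states can be added; the closed set is {p0, p1, p2, p4, p8, p10, p11, p13}.

{p0, p1, p2, p4, p8, p10, p11, p13}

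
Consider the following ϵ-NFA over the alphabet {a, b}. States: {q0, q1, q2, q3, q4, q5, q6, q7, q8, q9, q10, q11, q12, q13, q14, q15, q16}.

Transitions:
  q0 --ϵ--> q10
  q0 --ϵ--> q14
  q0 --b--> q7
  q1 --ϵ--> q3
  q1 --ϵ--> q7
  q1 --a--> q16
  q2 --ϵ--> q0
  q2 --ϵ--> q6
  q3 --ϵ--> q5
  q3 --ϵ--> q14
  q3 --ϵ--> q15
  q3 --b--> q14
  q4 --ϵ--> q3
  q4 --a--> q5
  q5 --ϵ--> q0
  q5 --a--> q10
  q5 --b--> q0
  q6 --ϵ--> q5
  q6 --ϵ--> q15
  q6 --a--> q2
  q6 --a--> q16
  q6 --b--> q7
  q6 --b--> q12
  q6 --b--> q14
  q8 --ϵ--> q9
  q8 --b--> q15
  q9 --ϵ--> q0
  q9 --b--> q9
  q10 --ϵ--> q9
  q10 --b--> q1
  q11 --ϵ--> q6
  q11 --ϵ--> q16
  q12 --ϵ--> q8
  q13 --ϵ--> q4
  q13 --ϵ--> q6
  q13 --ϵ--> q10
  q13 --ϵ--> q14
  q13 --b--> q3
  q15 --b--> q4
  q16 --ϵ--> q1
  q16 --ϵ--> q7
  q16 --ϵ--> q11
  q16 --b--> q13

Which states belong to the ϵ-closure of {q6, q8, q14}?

{q0, q5, q6, q8, q9, q10, q14, q15}

Start with {q6, q8, q14}.
From q6 via ϵ: add q5, q15.
From q8 via ϵ: add q9.
From q5 via ϵ: add q0.
From q0 via ϵ: add q10.
No new states can be added; the closed set is {q0, q5, q6, q8, q9, q10, q14, q15}.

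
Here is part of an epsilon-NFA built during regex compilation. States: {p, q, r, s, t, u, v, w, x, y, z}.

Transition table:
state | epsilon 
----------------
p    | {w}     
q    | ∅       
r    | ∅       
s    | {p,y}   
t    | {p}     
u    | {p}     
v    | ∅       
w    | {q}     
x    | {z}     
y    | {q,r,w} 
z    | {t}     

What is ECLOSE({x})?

{p, q, t, w, x, z}

Start with {x}.
From x via epsilon: add z.
From z via epsilon: add t.
From t via epsilon: add p.
From p via epsilon: add w.
From w via epsilon: add q.
No new states can be added; the closed set is {p, q, t, w, x, z}.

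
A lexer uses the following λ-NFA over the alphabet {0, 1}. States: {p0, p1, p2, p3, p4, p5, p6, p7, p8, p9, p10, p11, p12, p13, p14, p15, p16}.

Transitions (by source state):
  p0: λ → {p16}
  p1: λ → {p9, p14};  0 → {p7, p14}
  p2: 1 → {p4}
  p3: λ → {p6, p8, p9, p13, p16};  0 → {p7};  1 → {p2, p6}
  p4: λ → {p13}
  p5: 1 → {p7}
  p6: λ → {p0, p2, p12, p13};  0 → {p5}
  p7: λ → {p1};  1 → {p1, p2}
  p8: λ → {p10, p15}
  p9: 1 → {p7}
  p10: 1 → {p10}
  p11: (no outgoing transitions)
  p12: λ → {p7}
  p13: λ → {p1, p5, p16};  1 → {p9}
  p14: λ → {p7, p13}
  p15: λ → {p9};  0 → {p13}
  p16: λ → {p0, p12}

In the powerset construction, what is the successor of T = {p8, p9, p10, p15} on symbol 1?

p9 on 1 → {p7}.
p10 on 1 → {p10}.
No 1-transition from p8, p15.
Union after reading 1: {p7, p10}.
Now take the λ-closure:
From p7 via λ: add p1.
From p1 via λ: add p9, p14.
From p14 via λ: add p13.
From p13 via λ: add p5, p16.
From p16 via λ: add p0, p12.
No new states can be added; the closed set is {p0, p1, p5, p7, p9, p10, p12, p13, p14, p16}.

{p0, p1, p5, p7, p9, p10, p12, p13, p14, p16}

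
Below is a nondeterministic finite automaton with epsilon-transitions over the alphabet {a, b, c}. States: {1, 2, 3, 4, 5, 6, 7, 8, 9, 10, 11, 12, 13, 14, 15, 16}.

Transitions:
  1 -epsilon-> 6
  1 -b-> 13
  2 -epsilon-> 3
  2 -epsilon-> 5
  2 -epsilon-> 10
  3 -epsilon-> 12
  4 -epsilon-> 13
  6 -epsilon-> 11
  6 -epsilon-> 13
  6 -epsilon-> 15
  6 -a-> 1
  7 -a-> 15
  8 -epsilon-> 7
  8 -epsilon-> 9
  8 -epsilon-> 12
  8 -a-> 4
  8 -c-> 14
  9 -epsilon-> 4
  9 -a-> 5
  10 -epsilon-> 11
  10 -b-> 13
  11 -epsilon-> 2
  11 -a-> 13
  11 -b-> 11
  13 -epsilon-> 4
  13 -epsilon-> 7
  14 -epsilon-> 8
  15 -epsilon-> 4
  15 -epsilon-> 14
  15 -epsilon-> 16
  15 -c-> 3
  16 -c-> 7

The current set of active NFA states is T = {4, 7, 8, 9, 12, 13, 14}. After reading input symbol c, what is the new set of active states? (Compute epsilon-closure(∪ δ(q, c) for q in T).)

{4, 7, 8, 9, 12, 13, 14}

8 on c → {14}.
No c-transition from 4, 7, 9, 12, 13, 14.
Union after reading c: {14}.
Now take the epsilon-closure:
From 14 via epsilon: add 8.
From 8 via epsilon: add 7, 9, 12.
From 9 via epsilon: add 4.
From 4 via epsilon: add 13.
No new states can be added; the closed set is {4, 7, 8, 9, 12, 13, 14}.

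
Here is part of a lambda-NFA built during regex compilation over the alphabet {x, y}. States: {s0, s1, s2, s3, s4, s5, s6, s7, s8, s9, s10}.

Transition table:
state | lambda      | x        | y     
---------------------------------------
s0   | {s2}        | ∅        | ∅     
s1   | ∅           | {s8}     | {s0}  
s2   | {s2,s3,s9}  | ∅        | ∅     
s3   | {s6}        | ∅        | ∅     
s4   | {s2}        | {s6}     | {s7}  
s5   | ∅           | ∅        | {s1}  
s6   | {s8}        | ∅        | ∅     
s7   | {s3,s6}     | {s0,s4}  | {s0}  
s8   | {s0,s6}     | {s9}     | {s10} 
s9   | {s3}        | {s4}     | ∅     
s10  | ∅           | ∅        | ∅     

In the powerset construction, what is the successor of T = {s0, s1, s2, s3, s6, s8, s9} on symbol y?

{s0, s2, s3, s6, s8, s9, s10}

s1 on y → {s0}.
s8 on y → {s10}.
No y-transition from s0, s2, s3, s6, s9.
Union after reading y: {s0, s10}.
Now take the lambda-closure:
From s0 via lambda: add s2.
From s2 via lambda: add s3, s9.
From s3 via lambda: add s6.
From s6 via lambda: add s8.
No new states can be added; the closed set is {s0, s2, s3, s6, s8, s9, s10}.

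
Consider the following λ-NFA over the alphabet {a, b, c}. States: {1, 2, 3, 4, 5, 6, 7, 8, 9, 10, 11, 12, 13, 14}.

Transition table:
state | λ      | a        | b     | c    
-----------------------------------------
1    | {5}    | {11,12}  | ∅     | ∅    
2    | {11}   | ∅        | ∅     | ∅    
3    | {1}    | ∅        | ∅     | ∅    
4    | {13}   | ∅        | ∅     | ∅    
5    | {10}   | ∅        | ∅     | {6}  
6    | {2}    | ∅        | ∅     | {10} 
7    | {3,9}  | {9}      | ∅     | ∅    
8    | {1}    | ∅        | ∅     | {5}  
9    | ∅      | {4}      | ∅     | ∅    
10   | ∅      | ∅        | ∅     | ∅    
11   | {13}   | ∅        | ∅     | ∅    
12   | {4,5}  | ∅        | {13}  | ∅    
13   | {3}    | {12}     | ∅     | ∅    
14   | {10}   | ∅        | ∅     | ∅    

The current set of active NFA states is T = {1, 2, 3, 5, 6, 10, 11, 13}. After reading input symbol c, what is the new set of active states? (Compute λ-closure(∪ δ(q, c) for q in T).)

{1, 2, 3, 5, 6, 10, 11, 13}

5 on c → {6}.
6 on c → {10}.
No c-transition from 1, 2, 3, 10, 11, 13.
Union after reading c: {6, 10}.
Now take the λ-closure:
From 6 via λ: add 2.
From 2 via λ: add 11.
From 11 via λ: add 13.
From 13 via λ: add 3.
From 3 via λ: add 1.
From 1 via λ: add 5.
No new states can be added; the closed set is {1, 2, 3, 5, 6, 10, 11, 13}.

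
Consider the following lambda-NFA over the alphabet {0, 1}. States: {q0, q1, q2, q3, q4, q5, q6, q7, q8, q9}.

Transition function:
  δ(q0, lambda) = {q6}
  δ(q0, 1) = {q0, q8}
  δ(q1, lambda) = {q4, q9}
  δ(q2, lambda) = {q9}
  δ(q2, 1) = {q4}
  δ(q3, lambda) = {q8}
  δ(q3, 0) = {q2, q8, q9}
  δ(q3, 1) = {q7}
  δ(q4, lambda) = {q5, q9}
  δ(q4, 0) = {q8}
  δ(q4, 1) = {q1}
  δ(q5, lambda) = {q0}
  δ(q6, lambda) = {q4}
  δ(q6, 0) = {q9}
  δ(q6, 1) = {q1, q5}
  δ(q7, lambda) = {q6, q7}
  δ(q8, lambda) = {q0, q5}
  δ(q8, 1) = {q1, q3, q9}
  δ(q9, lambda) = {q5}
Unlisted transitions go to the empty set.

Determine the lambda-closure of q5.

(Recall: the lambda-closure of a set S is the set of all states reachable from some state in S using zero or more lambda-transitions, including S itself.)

{q0, q4, q5, q6, q9}

Start with {q5}.
From q5 via lambda: add q0.
From q0 via lambda: add q6.
From q6 via lambda: add q4.
From q4 via lambda: add q9.
No new states can be added; the closed set is {q0, q4, q5, q6, q9}.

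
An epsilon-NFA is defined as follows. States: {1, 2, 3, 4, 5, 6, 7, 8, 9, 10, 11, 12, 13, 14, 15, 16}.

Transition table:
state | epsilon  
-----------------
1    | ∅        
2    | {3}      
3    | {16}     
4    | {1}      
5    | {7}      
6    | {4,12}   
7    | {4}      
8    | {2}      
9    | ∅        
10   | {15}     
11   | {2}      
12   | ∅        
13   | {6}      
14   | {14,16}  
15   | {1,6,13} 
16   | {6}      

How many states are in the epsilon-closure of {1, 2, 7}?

Start with {1, 2, 7}.
From 2 via epsilon: add 3.
From 7 via epsilon: add 4.
From 3 via epsilon: add 16.
From 16 via epsilon: add 6.
From 6 via epsilon: add 12.
epsilon-closure = {1, 2, 3, 4, 6, 7, 12, 16}, which has 8 states.

8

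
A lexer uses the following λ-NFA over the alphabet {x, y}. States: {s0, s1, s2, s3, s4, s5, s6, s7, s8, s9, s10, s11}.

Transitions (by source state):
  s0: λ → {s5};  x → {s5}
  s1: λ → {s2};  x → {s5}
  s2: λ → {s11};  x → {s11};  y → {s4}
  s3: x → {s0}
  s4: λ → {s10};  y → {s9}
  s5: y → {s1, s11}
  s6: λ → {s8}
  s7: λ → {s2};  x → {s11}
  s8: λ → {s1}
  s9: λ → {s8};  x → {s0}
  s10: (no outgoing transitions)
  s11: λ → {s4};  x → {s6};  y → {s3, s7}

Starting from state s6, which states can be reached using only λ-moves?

{s1, s2, s4, s6, s8, s10, s11}

Start with {s6}.
From s6 via λ: add s8.
From s8 via λ: add s1.
From s1 via λ: add s2.
From s2 via λ: add s11.
From s11 via λ: add s4.
From s4 via λ: add s10.
No new states can be added; the closed set is {s1, s2, s4, s6, s8, s10, s11}.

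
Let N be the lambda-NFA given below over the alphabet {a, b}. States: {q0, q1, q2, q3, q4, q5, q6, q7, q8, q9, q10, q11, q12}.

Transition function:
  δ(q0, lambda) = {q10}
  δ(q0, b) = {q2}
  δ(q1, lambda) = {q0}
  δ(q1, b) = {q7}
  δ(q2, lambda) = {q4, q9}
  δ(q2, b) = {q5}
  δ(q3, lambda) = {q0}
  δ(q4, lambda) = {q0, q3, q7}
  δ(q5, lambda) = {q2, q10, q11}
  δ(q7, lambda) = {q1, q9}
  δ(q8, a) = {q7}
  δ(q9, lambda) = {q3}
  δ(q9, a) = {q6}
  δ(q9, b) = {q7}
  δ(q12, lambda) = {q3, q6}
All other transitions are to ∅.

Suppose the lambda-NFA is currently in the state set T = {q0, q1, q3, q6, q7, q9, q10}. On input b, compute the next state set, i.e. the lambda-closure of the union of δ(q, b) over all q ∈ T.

{q0, q1, q2, q3, q4, q7, q9, q10}

q0 on b → {q2}.
q1 on b → {q7}.
q9 on b → {q7}.
No b-transition from q3, q6, q7, q10.
Union after reading b: {q2, q7}.
Now take the lambda-closure:
From q2 via lambda: add q4, q9.
From q7 via lambda: add q1.
From q1 via lambda: add q0.
From q4 via lambda: add q3.
From q0 via lambda: add q10.
No new states can be added; the closed set is {q0, q1, q2, q3, q4, q7, q9, q10}.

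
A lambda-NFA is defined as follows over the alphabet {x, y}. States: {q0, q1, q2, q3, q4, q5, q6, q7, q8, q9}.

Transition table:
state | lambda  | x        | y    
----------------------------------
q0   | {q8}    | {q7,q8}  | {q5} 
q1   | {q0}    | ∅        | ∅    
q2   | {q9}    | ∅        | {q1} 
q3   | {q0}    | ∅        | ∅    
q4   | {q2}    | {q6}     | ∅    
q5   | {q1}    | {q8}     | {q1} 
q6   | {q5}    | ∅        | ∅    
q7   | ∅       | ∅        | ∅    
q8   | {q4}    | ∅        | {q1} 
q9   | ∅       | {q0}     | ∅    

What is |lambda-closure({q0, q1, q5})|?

Start with {q0, q1, q5}.
From q0 via lambda: add q8.
From q8 via lambda: add q4.
From q4 via lambda: add q2.
From q2 via lambda: add q9.
lambda-closure = {q0, q1, q2, q4, q5, q8, q9}, which has 7 states.

7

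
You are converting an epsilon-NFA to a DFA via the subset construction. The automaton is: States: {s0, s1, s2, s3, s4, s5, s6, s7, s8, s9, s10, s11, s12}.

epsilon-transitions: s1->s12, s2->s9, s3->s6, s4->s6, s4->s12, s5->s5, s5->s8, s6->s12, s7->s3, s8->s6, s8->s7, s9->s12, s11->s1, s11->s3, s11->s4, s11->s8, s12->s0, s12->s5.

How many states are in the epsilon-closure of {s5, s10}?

8

Start with {s5, s10}.
From s5 via epsilon: add s8.
From s8 via epsilon: add s6, s7.
From s6 via epsilon: add s12.
From s7 via epsilon: add s3.
From s12 via epsilon: add s0.
epsilon-closure = {s0, s3, s5, s6, s7, s8, s10, s12}, which has 8 states.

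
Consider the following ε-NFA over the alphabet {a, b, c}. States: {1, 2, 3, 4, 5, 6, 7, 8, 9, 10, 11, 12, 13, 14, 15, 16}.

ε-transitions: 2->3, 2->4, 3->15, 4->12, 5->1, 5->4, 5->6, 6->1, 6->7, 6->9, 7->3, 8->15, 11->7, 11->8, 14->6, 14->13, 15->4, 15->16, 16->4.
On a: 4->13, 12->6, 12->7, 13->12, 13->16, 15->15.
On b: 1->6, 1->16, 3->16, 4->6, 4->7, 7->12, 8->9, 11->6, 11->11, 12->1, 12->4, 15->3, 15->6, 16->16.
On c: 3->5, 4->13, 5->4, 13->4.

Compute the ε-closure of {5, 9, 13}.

Start with {5, 9, 13}.
From 5 via ε: add 1, 4, 6.
From 4 via ε: add 12.
From 6 via ε: add 7.
From 7 via ε: add 3.
From 3 via ε: add 15.
From 15 via ε: add 16.
No new states can be added; the closed set is {1, 3, 4, 5, 6, 7, 9, 12, 13, 15, 16}.

{1, 3, 4, 5, 6, 7, 9, 12, 13, 15, 16}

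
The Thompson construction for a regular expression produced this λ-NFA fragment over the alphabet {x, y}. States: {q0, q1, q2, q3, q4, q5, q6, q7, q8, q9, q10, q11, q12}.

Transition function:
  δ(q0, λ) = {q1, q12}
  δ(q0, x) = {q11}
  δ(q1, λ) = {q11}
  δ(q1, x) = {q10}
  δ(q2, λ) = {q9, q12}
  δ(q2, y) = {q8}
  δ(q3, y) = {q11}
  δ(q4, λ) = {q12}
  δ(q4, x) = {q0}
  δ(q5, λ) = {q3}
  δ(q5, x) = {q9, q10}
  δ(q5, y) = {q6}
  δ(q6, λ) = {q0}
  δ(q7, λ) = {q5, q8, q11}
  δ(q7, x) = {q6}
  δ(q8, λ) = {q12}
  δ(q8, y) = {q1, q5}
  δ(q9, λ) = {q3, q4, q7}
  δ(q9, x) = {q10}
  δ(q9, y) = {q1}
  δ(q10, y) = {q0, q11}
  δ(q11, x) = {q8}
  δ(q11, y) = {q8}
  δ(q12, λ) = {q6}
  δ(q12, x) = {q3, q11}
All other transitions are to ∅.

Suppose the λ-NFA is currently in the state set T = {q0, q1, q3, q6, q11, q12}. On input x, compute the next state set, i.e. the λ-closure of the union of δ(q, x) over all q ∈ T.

q0 on x → {q11}.
q1 on x → {q10}.
q11 on x → {q8}.
q12 on x → {q3, q11}.
No x-transition from q3, q6.
Union after reading x: {q3, q8, q10, q11}.
Now take the λ-closure:
From q8 via λ: add q12.
From q12 via λ: add q6.
From q6 via λ: add q0.
From q0 via λ: add q1.
No new states can be added; the closed set is {q0, q1, q3, q6, q8, q10, q11, q12}.

{q0, q1, q3, q6, q8, q10, q11, q12}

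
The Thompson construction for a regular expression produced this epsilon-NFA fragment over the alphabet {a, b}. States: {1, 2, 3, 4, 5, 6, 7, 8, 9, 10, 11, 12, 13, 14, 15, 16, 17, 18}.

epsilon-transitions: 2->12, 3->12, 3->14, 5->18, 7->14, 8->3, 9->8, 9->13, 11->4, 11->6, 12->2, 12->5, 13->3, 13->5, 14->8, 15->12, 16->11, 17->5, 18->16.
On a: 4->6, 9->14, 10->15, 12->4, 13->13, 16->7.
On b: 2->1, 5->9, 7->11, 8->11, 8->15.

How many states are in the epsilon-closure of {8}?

Start with {8}.
From 8 via epsilon: add 3.
From 3 via epsilon: add 12, 14.
From 12 via epsilon: add 2, 5.
From 5 via epsilon: add 18.
From 18 via epsilon: add 16.
From 16 via epsilon: add 11.
From 11 via epsilon: add 4, 6.
epsilon-closure = {2, 3, 4, 5, 6, 8, 11, 12, 14, 16, 18}, which has 11 states.

11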